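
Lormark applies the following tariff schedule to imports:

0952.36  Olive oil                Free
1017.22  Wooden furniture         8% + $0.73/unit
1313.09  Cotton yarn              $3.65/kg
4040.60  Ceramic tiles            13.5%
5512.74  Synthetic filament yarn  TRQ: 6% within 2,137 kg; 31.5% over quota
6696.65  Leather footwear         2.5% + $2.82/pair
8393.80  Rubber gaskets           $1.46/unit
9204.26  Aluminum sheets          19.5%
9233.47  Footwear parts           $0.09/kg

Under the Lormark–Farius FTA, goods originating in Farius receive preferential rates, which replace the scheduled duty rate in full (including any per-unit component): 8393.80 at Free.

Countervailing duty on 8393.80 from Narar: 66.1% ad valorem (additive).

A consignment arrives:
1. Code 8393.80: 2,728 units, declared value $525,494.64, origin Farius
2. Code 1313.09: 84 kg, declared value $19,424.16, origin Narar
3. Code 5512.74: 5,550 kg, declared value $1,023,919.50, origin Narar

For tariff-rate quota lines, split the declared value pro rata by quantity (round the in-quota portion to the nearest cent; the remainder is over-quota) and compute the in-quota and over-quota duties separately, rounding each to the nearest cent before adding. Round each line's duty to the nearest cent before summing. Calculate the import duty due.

Line 1 (8393.80, Farius, 2,728 units, $525,494.64):
Base rate for 8393.80 is $1.46/unit.
Origin Farius qualifies under the Lormark–Farius agreement and 8393.80 is covered: preferential rate Free applies instead.
The additional-duty order on 8393.80 targets Narar, not Farius; it does not apply.
Duty = $525,494.64 × 0% = $0.00.
Line 2 (1313.09, Narar, 84 kg, $19,424.16):
Base rate for 1313.09 is $3.65/kg.
Duty = 84 × $3.65 = $306.60.
Line 3 (5512.74, Narar, 5,550 kg, $1,023,919.50):
Code 5512.74 is under a tariff-rate quota (threshold 2,137 kg). In-quota: 2,137 kg at 6%; over-quota: 3,413 kg at 31.5%.
Pro-rata value split: in-quota = $1,023,919.50 × 2,137/5,550 = $394,255.13; over-quota = $1,023,919.50 − $394,255.13 = $629,664.37.
In-quota duty = $394,255.13 × 6% = $23,655.31. Over-quota duty = $629,664.37 × 31.5% = $198,344.28.
Line duty = $23,655.31 + $198,344.28 = $221,999.59.
Total = $0.00 + $306.60 + $221,999.59 = $222,306.19.

$222,306.19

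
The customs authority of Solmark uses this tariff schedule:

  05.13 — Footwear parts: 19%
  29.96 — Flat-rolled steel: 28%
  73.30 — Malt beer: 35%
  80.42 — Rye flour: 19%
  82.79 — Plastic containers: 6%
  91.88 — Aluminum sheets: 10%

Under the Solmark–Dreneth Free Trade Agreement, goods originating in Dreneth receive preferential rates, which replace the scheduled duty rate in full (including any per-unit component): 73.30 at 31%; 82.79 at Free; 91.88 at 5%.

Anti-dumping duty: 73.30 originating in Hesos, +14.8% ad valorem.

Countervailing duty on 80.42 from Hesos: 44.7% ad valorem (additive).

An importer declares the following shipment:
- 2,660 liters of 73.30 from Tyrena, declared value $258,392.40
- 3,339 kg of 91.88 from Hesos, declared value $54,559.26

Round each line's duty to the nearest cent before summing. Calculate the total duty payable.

$95,893.27

Line 1 (73.30, Tyrena, 2,660 liters, $258,392.40):
Base rate for 73.30 is 35%.
73.30 has an FTA preferential rate, but origin Tyrena is not Dreneth; base rate stands.
The additional-duty order on 73.30 targets Hesos, not Tyrena; it does not apply.
Duty = $258,392.40 × 35% = $90,437.34.
Line 2 (91.88, Hesos, 3,339 kg, $54,559.26):
Base rate for 91.88 is 10%.
91.88 has an FTA preferential rate, but origin Hesos is not Dreneth; base rate stands.
Duty = $54,559.26 × 10% = $5,455.93.
Total = $90,437.34 + $5,455.93 = $95,893.27.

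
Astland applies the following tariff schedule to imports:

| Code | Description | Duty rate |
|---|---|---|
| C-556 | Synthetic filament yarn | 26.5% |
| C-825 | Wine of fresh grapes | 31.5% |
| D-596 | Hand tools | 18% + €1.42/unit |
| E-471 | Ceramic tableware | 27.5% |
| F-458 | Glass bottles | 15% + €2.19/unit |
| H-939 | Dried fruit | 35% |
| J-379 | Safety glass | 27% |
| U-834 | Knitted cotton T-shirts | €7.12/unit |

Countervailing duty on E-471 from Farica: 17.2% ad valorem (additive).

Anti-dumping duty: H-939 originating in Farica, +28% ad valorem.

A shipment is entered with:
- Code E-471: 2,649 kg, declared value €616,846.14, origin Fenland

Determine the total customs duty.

€169,632.69

Line 1 (E-471, Fenland, 2,649 kg, €616,846.14):
Base rate for E-471 is 27.5%.
The additional-duty order on E-471 targets Farica, not Fenland; it does not apply.
Duty = €616,846.14 × 27.5% = €169,632.69.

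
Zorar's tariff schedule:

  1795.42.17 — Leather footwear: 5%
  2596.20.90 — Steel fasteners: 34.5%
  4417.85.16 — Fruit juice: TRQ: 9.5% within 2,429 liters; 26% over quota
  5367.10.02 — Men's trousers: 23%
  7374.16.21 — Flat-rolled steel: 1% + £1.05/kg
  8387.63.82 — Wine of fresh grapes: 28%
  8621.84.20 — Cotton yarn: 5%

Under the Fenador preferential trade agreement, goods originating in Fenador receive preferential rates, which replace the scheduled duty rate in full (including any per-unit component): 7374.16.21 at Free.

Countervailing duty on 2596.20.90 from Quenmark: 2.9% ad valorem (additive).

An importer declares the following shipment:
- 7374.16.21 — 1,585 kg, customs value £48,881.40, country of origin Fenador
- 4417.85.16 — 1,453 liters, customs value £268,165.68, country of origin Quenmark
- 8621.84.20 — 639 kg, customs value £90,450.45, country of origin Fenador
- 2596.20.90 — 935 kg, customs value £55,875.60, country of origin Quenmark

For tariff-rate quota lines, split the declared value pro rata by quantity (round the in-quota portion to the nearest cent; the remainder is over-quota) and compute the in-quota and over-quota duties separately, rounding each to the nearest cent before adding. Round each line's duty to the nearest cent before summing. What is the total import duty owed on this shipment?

£50,895.73

Line 1 (7374.16.21, Fenador, 1,585 kg, £48,881.40):
Base rate for 7374.16.21 is 1% + £1.05/kg.
Origin Fenador qualifies under the Zorar–Fenador agreement and 7374.16.21 is covered: preferential rate Free applies instead.
Duty = £48,881.40 × 0% = £0.00.
Line 2 (4417.85.16, Quenmark, 1,453 liters, £268,165.68):
Code 4417.85.16 is under a tariff-rate quota (threshold 2,429 liters). Quantity 1,453 liters is within the quota, so the in-quota rate 9.5% applies to the full value.
Duty = £268,165.68 × 9.5% = £25,475.74.
Line 3 (8621.84.20, Fenador, 639 kg, £90,450.45):
Base rate for 8621.84.20 is 5%.
Origin Fenador is the FTA partner but 8621.84.20 is not on the preference list; base rate stands.
Duty = £90,450.45 × 5% = £4,522.52.
Line 4 (2596.20.90, Quenmark, 935 kg, £55,875.60):
Base rate for 2596.20.90 is 34.5%.
Additional duty on 2596.20.90 from Quenmark: +2.9%. Applied ad valorem rate: 34.5% + 2.9% = 37.4%.
Duty = £55,875.60 × 37.4% = £20,897.47.
Total = £0.00 + £25,475.74 + £4,522.52 + £20,897.47 = £50,895.73.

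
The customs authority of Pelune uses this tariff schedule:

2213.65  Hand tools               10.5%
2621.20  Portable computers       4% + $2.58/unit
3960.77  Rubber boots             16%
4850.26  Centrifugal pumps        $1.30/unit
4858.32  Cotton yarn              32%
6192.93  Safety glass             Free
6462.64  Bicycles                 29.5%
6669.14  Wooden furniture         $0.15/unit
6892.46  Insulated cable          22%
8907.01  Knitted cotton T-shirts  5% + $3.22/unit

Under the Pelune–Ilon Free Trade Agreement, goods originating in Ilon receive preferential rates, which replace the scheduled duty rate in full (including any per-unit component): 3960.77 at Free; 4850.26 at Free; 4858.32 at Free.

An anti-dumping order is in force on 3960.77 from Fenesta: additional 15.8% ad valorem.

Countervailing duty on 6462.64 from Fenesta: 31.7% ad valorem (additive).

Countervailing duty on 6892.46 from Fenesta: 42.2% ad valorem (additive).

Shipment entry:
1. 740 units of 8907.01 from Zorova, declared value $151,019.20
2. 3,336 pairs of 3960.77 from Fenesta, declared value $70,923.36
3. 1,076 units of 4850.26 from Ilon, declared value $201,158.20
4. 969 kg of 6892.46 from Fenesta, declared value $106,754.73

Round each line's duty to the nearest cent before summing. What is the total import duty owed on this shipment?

$101,023.93

Line 1 (8907.01, Zorova, 740 units, $151,019.20):
Base rate for 8907.01 is 5% + $3.22/unit.
Duty = $151,019.20 × 5% + 740 × $3.22 = $9,933.76.
Line 2 (3960.77, Fenesta, 3,336 pairs, $70,923.36):
Base rate for 3960.77 is 16%.
3960.77 has an FTA preferential rate, but origin Fenesta is not Ilon; base rate stands.
Additional duty on 3960.77 from Fenesta: +15.8%. Applied ad valorem rate: 16% + 15.8% = 31.8%.
Duty = $70,923.36 × 31.8% = $22,553.63.
Line 3 (4850.26, Ilon, 1,076 units, $201,158.20):
Base rate for 4850.26 is $1.30/unit.
Origin Ilon qualifies under the Pelune–Ilon agreement and 4850.26 is covered: preferential rate Free applies instead.
Duty = $201,158.20 × 0% = $0.00.
Line 4 (6892.46, Fenesta, 969 kg, $106,754.73):
Base rate for 6892.46 is 22%.
Additional duty on 6892.46 from Fenesta: +42.2%. Applied ad valorem rate: 22% + 42.2% = 64.2%.
Duty = $106,754.73 × 64.2% = $68,536.54.
Total = $9,933.76 + $22,553.63 + $0.00 + $68,536.54 = $101,023.93.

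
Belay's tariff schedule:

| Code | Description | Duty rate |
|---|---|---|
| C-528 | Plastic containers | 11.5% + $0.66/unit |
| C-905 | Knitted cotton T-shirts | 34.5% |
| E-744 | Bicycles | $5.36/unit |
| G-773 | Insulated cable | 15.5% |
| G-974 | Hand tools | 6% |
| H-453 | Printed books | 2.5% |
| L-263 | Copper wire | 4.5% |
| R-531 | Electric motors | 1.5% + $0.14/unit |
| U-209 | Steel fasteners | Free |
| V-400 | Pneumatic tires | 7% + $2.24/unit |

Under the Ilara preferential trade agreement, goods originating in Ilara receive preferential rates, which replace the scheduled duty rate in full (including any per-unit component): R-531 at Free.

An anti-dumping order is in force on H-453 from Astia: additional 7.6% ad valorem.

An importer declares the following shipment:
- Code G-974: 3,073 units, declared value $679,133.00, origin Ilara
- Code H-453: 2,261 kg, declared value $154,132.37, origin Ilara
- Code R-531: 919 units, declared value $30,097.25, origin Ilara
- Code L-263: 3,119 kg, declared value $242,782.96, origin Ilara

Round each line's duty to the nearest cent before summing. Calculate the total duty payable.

Line 1 (G-974, Ilara, 3,073 units, $679,133.00):
Base rate for G-974 is 6%.
Origin Ilara is the FTA partner but G-974 is not on the preference list; base rate stands.
Duty = $679,133.00 × 6% = $40,747.98.
Line 2 (H-453, Ilara, 2,261 kg, $154,132.37):
Base rate for H-453 is 2.5%.
Origin Ilara is the FTA partner but H-453 is not on the preference list; base rate stands.
The additional-duty order on H-453 targets Astia, not Ilara; it does not apply.
Duty = $154,132.37 × 2.5% = $3,853.31.
Line 3 (R-531, Ilara, 919 units, $30,097.25):
Base rate for R-531 is 1.5% + $0.14/unit.
Origin Ilara qualifies under the Belay–Ilara agreement and R-531 is covered: preferential rate Free applies instead.
Duty = $30,097.25 × 0% = $0.00.
Line 4 (L-263, Ilara, 3,119 kg, $242,782.96):
Base rate for L-263 is 4.5%.
Origin Ilara is the FTA partner but L-263 is not on the preference list; base rate stands.
Duty = $242,782.96 × 4.5% = $10,925.23.
Total = $40,747.98 + $3,853.31 + $0.00 + $10,925.23 = $55,526.52.

$55,526.52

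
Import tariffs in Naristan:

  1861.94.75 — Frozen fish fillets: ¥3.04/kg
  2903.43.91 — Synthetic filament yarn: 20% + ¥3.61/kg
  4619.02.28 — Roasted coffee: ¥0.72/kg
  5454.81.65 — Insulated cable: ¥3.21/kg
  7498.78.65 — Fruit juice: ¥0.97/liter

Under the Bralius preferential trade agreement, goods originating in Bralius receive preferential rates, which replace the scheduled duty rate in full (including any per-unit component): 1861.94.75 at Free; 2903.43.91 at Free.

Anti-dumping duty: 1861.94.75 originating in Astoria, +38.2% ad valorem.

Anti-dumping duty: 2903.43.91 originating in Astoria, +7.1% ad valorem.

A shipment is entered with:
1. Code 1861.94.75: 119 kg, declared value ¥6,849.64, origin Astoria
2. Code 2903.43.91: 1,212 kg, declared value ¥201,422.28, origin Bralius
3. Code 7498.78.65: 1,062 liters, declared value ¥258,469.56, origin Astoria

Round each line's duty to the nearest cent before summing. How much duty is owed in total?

Line 1 (1861.94.75, Astoria, 119 kg, ¥6,849.64):
Base rate for 1861.94.75 is ¥3.04/kg.
1861.94.75 has an FTA preferential rate, but origin Astoria is not Bralius; base rate stands.
Additional duty on 1861.94.75 from Astoria: +38.2% ad valorem. Applied ad valorem rate = 38.2%.
Duty = ¥6,849.64 × 38.2% + 119 × ¥3.04 = ¥2,978.32.
Line 2 (2903.43.91, Bralius, 1,212 kg, ¥201,422.28):
Base rate for 2903.43.91 is 20% + ¥3.61/kg.
Origin Bralius qualifies under the Naristan–Bralius agreement and 2903.43.91 is covered: preferential rate Free applies instead.
The additional-duty order on 2903.43.91 targets Astoria, not Bralius; it does not apply.
Duty = ¥201,422.28 × 0% = ¥0.00.
Line 3 (7498.78.65, Astoria, 1,062 liters, ¥258,469.56):
Base rate for 7498.78.65 is ¥0.97/liter.
Duty = 1,062 × ¥0.97 = ¥1,030.14.
Total = ¥2,978.32 + ¥0.00 + ¥1,030.14 = ¥4,008.46.

¥4,008.46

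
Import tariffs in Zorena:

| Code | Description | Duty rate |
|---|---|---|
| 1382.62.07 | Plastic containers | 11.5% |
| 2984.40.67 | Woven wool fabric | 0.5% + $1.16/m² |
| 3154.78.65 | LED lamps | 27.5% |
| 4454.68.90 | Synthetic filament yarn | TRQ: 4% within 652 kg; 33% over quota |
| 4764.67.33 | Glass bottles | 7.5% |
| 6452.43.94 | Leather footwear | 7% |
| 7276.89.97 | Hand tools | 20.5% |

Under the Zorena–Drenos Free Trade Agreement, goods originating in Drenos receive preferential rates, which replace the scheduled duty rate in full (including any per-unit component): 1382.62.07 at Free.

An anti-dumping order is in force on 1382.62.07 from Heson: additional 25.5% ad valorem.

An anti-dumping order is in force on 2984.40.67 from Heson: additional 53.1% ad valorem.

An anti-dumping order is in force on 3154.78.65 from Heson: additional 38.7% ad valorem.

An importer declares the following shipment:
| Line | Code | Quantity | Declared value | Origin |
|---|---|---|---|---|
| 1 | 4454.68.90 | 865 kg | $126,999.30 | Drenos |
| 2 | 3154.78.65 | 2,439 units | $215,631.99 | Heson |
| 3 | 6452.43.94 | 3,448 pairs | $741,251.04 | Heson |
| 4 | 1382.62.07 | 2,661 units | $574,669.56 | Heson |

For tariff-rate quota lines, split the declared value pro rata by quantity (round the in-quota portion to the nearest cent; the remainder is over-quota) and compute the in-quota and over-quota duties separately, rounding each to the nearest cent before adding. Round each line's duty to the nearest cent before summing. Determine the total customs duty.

Line 1 (4454.68.90, Drenos, 865 kg, $126,999.30):
Code 4454.68.90 is under a tariff-rate quota (threshold 652 kg). In-quota: 652 kg at 4%; over-quota: 213 kg at 33%.
Pro-rata value split: in-quota = $126,999.30 × 652/865 = $95,726.64; over-quota = $126,999.30 − $95,726.64 = $31,272.66.
In-quota duty = $95,726.64 × 4% = $3,829.07. Over-quota duty = $31,272.66 × 33% = $10,319.98.
Line duty = $3,829.07 + $10,319.98 = $14,149.05.
Line 2 (3154.78.65, Heson, 2,439 units, $215,631.99):
Base rate for 3154.78.65 is 27.5%.
Additional duty on 3154.78.65 from Heson: +38.7%. Applied ad valorem rate: 27.5% + 38.7% = 66.2%.
Duty = $215,631.99 × 66.2% = $142,748.38.
Line 3 (6452.43.94, Heson, 3,448 pairs, $741,251.04):
Base rate for 6452.43.94 is 7%.
Duty = $741,251.04 × 7% = $51,887.57.
Line 4 (1382.62.07, Heson, 2,661 units, $574,669.56):
Base rate for 1382.62.07 is 11.5%.
1382.62.07 has an FTA preferential rate, but origin Heson is not Drenos; base rate stands.
Additional duty on 1382.62.07 from Heson: +25.5%. Applied ad valorem rate: 11.5% + 25.5% = 37%.
Duty = $574,669.56 × 37% = $212,627.74.
Total = $14,149.05 + $142,748.38 + $51,887.57 + $212,627.74 = $421,412.74.

$421,412.74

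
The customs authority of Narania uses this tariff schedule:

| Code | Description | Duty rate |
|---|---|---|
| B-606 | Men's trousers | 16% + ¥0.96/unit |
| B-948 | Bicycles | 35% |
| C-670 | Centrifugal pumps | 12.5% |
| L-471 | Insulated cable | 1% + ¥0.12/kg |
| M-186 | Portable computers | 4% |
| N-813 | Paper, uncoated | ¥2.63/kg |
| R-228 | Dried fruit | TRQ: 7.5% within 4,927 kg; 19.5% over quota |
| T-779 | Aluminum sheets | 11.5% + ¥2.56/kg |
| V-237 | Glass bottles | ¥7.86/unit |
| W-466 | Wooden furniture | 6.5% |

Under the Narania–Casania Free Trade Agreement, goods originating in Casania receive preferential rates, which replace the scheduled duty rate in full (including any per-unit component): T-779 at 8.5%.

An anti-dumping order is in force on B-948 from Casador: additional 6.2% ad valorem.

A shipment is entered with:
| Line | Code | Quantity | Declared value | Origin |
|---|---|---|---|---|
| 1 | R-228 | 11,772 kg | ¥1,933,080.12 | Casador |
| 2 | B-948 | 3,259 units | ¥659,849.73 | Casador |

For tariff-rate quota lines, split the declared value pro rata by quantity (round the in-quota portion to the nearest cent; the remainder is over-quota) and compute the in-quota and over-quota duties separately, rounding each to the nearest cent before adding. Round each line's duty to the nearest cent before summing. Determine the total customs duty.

Line 1 (R-228, Casador, 11,772 kg, ¥1,933,080.12):
Code R-228 is under a tariff-rate quota (threshold 4,927 kg). In-quota: 4,927 kg at 7.5%; over-quota: 6,845 kg at 19.5%.
Pro-rata value split: in-quota = ¥1,933,080.12 × 4,927/11,772 = ¥809,062.67; over-quota = ¥1,933,080.12 − ¥809,062.67 = ¥1,124,017.45.
In-quota duty = ¥809,062.67 × 7.5% = ¥60,679.70. Over-quota duty = ¥1,124,017.45 × 19.5% = ¥219,183.40.
Line duty = ¥60,679.70 + ¥219,183.40 = ¥279,863.10.
Line 2 (B-948, Casador, 3,259 units, ¥659,849.73):
Base rate for B-948 is 35%.
Additional duty on B-948 from Casador: +6.2%. Applied ad valorem rate: 35% + 6.2% = 41.2%.
Duty = ¥659,849.73 × 41.2% = ¥271,858.09.
Total = ¥279,863.10 + ¥271,858.09 = ¥551,721.19.

¥551,721.19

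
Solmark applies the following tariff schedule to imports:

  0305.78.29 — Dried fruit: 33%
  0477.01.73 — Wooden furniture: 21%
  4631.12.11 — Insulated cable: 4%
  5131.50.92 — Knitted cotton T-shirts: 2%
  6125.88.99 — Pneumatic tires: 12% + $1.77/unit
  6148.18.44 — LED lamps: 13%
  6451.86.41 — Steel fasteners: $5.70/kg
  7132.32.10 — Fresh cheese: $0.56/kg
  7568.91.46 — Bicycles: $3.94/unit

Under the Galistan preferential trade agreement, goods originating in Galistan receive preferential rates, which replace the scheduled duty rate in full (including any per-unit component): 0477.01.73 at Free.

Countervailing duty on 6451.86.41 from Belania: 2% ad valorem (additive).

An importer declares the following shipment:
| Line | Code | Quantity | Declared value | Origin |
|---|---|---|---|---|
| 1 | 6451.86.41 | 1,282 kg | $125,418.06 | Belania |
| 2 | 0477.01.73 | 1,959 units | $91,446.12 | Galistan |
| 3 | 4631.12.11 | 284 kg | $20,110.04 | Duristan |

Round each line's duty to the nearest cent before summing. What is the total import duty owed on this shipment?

$10,620.16

Line 1 (6451.86.41, Belania, 1,282 kg, $125,418.06):
Base rate for 6451.86.41 is $5.70/kg.
Additional duty on 6451.86.41 from Belania: +2% ad valorem. Applied ad valorem rate = 2%.
Duty = $125,418.06 × 2% + 1,282 × $5.70 = $9,815.76.
Line 2 (0477.01.73, Galistan, 1,959 units, $91,446.12):
Base rate for 0477.01.73 is 21%.
Origin Galistan qualifies under the Solmark–Galistan agreement and 0477.01.73 is covered: preferential rate Free applies instead.
Duty = $91,446.12 × 0% = $0.00.
Line 3 (4631.12.11, Duristan, 284 kg, $20,110.04):
Base rate for 4631.12.11 is 4%.
Duty = $20,110.04 × 4% = $804.40.
Total = $9,815.76 + $0.00 + $804.40 = $10,620.16.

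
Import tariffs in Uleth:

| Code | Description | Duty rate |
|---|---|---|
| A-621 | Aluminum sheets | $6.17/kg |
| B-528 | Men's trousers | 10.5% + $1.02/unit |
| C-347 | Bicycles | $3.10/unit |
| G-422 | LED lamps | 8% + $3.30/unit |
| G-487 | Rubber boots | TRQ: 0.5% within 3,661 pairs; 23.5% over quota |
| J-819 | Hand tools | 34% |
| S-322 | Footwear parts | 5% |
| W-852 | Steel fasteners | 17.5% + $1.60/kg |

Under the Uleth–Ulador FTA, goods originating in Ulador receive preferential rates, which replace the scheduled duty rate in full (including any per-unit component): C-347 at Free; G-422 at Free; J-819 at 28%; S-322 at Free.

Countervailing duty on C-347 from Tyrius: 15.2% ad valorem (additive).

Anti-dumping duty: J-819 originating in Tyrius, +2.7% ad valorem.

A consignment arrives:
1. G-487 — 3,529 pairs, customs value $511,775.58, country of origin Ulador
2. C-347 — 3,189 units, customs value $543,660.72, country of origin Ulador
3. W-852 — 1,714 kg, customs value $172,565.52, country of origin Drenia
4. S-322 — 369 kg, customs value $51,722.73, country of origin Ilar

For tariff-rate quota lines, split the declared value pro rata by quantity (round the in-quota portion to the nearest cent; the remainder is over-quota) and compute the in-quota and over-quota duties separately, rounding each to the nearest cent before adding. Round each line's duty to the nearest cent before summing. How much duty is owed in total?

Line 1 (G-487, Ulador, 3,529 pairs, $511,775.58):
Code G-487 is under a tariff-rate quota (threshold 3,661 pairs). Quantity 3,529 pairs is within the quota, so the in-quota rate 0.5% applies to the full value.
Duty = $511,775.58 × 0.5% = $2,558.88.
Line 2 (C-347, Ulador, 3,189 units, $543,660.72):
Base rate for C-347 is $3.10/unit.
Origin Ulador qualifies under the Uleth–Ulador agreement and C-347 is covered: preferential rate Free applies instead.
The additional-duty order on C-347 targets Tyrius, not Ulador; it does not apply.
Duty = $543,660.72 × 0% = $0.00.
Line 3 (W-852, Drenia, 1,714 kg, $172,565.52):
Base rate for W-852 is 17.5% + $1.60/kg.
Duty = $172,565.52 × 17.5% + 1,714 × $1.60 = $32,941.37.
Line 4 (S-322, Ilar, 369 kg, $51,722.73):
Base rate for S-322 is 5%.
S-322 has an FTA preferential rate, but origin Ilar is not Ulador; base rate stands.
Duty = $51,722.73 × 5% = $2,586.14.
Total = $2,558.88 + $0.00 + $32,941.37 + $2,586.14 = $38,086.39.

$38,086.39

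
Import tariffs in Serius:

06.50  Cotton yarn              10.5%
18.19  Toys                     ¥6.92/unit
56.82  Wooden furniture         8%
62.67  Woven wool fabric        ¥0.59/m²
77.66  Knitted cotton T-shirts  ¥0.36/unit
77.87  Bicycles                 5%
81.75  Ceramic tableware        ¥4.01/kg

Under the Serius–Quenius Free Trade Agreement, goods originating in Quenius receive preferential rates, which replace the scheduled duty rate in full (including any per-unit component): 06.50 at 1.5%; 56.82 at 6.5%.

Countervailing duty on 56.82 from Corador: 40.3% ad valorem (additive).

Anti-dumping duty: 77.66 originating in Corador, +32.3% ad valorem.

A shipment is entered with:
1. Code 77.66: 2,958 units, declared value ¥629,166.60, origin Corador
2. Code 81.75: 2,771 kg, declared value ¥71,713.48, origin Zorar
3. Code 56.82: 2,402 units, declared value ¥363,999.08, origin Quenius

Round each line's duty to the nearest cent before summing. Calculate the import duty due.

Line 1 (77.66, Corador, 2,958 units, ¥629,166.60):
Base rate for 77.66 is ¥0.36/unit.
Additional duty on 77.66 from Corador: +32.3% ad valorem. Applied ad valorem rate = 32.3%.
Duty = ¥629,166.60 × 32.3% + 2,958 × ¥0.36 = ¥204,285.69.
Line 2 (81.75, Zorar, 2,771 kg, ¥71,713.48):
Base rate for 81.75 is ¥4.01/kg.
Duty = 2,771 × ¥4.01 = ¥11,111.71.
Line 3 (56.82, Quenius, 2,402 units, ¥363,999.08):
Base rate for 56.82 is 8%.
Origin Quenius qualifies under the Serius–Quenius agreement and 56.82 is covered: preferential rate 6.5% applies instead.
The additional-duty order on 56.82 targets Corador, not Quenius; it does not apply.
Duty = ¥363,999.08 × 6.5% = ¥23,659.94.
Total = ¥204,285.69 + ¥11,111.71 + ¥23,659.94 = ¥239,057.34.

¥239,057.34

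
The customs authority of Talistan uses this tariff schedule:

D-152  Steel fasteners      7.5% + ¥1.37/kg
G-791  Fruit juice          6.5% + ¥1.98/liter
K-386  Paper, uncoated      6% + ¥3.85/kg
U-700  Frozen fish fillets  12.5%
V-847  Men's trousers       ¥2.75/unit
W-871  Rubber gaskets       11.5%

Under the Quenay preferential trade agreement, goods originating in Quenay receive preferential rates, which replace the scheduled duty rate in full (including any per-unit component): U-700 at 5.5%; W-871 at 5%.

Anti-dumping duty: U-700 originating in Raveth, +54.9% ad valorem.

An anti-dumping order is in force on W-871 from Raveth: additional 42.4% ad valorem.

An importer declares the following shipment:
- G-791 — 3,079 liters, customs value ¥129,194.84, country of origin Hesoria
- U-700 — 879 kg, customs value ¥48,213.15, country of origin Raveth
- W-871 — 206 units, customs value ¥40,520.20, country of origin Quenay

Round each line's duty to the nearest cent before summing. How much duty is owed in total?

Line 1 (G-791, Hesoria, 3,079 liters, ¥129,194.84):
Base rate for G-791 is 6.5% + ¥1.98/liter.
Duty = ¥129,194.84 × 6.5% + 3,079 × ¥1.98 = ¥14,494.08.
Line 2 (U-700, Raveth, 879 kg, ¥48,213.15):
Base rate for U-700 is 12.5%.
U-700 has an FTA preferential rate, but origin Raveth is not Quenay; base rate stands.
Additional duty on U-700 from Raveth: +54.9%. Applied ad valorem rate: 12.5% + 54.9% = 67.4%.
Duty = ¥48,213.15 × 67.4% = ¥32,495.66.
Line 3 (W-871, Quenay, 206 units, ¥40,520.20):
Base rate for W-871 is 11.5%.
Origin Quenay qualifies under the Talistan–Quenay agreement and W-871 is covered: preferential rate 5% applies instead.
The additional-duty order on W-871 targets Raveth, not Quenay; it does not apply.
Duty = ¥40,520.20 × 5% = ¥2,026.01.
Total = ¥14,494.08 + ¥32,495.66 + ¥2,026.01 = ¥49,015.75.

¥49,015.75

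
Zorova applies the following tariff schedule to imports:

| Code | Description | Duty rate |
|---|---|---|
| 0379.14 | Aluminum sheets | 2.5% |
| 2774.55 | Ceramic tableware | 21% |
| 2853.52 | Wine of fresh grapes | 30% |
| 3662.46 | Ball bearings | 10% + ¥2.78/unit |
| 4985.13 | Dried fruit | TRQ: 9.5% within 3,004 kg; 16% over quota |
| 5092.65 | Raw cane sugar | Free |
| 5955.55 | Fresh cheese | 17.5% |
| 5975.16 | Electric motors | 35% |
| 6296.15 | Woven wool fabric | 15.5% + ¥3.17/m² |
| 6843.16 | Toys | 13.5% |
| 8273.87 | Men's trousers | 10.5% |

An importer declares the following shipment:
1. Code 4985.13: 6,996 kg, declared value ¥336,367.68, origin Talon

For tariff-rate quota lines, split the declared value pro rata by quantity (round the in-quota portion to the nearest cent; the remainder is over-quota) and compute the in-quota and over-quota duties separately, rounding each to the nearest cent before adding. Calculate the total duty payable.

Line 1 (4985.13, Talon, 6,996 kg, ¥336,367.68):
Code 4985.13 is under a tariff-rate quota (threshold 3,004 kg). In-quota: 3,004 kg at 9.5%; over-quota: 3,992 kg at 16%.
Pro-rata value split: in-quota = ¥336,367.68 × 3,004/6,996 = ¥144,432.32; over-quota = ¥336,367.68 − ¥144,432.32 = ¥191,935.36.
In-quota duty = ¥144,432.32 × 9.5% = ¥13,721.07. Over-quota duty = ¥191,935.36 × 16% = ¥30,709.66.
Line duty = ¥13,721.07 + ¥30,709.66 = ¥44,430.73.

¥44,430.73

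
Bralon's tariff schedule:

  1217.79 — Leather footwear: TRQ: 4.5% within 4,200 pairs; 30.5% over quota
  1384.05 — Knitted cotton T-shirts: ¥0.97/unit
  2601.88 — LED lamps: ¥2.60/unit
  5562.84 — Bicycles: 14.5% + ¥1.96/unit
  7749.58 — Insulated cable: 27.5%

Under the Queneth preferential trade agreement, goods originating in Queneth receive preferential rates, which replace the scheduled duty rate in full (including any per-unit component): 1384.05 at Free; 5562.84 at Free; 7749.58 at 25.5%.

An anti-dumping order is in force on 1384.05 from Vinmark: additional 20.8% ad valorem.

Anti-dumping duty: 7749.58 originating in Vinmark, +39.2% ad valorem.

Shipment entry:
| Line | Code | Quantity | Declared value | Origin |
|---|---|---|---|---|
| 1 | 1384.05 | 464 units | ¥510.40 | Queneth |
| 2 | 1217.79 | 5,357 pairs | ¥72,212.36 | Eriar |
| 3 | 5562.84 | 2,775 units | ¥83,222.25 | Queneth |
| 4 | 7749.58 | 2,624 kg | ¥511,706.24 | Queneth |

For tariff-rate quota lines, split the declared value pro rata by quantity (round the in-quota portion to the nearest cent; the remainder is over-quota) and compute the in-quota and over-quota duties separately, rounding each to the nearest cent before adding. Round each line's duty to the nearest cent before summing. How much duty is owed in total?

Line 1 (1384.05, Queneth, 464 units, ¥510.40):
Base rate for 1384.05 is ¥0.97/unit.
Origin Queneth qualifies under the Bralon–Queneth agreement and 1384.05 is covered: preferential rate Free applies instead.
The additional-duty order on 1384.05 targets Vinmark, not Queneth; it does not apply.
Duty = ¥510.40 × 0% = ¥0.00.
Line 2 (1217.79, Eriar, 5,357 pairs, ¥72,212.36):
Code 1217.79 is under a tariff-rate quota (threshold 4,200 pairs). In-quota: 4,200 pairs at 4.5%; over-quota: 1,157 pairs at 30.5%.
Pro-rata value split: in-quota = ¥72,212.36 × 4,200/5,357 = ¥56,616.00; over-quota = ¥72,212.36 − ¥56,616.00 = ¥15,596.36.
In-quota duty = ¥56,616.00 × 4.5% = ¥2,547.72. Over-quota duty = ¥15,596.36 × 30.5% = ¥4,756.89.
Line duty = ¥2,547.72 + ¥4,756.89 = ¥7,304.61.
Line 3 (5562.84, Queneth, 2,775 units, ¥83,222.25):
Base rate for 5562.84 is 14.5% + ¥1.96/unit.
Origin Queneth qualifies under the Bralon–Queneth agreement and 5562.84 is covered: preferential rate Free applies instead.
Duty = ¥83,222.25 × 0% = ¥0.00.
Line 4 (7749.58, Queneth, 2,624 kg, ¥511,706.24):
Base rate for 7749.58 is 27.5%.
Origin Queneth qualifies under the Bralon–Queneth agreement and 7749.58 is covered: preferential rate 25.5% applies instead.
The additional-duty order on 7749.58 targets Vinmark, not Queneth; it does not apply.
Duty = ¥511,706.24 × 25.5% = ¥130,485.09.
Total = ¥0.00 + ¥7,304.61 + ¥0.00 + ¥130,485.09 = ¥137,789.70.

¥137,789.70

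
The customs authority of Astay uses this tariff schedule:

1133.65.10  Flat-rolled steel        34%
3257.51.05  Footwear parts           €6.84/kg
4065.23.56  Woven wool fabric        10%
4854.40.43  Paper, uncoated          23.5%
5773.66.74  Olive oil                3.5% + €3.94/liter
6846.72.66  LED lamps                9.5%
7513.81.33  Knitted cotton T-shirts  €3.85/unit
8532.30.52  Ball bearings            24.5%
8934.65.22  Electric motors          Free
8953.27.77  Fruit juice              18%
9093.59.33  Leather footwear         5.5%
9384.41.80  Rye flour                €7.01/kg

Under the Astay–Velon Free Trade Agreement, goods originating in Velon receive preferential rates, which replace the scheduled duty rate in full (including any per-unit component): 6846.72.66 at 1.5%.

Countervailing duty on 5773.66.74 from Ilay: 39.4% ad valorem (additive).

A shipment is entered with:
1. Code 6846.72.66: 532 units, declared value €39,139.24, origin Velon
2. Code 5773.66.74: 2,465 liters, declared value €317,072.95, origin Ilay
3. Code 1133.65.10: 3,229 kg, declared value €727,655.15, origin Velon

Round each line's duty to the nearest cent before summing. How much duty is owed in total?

€393,726.24

Line 1 (6846.72.66, Velon, 532 units, €39,139.24):
Base rate for 6846.72.66 is 9.5%.
Origin Velon qualifies under the Astay–Velon agreement and 6846.72.66 is covered: preferential rate 1.5% applies instead.
Duty = €39,139.24 × 1.5% = €587.09.
Line 2 (5773.66.74, Ilay, 2,465 liters, €317,072.95):
Base rate for 5773.66.74 is 3.5% + €3.94/liter.
Additional duty on 5773.66.74 from Ilay: +39.4%. Applied ad valorem rate: 3.5% + 39.4% = 42.9%.
Duty = €317,072.95 × 42.9% + 2,465 × €3.94 = €145,736.40.
Line 3 (1133.65.10, Velon, 3,229 kg, €727,655.15):
Base rate for 1133.65.10 is 34%.
Origin Velon is the FTA partner but 1133.65.10 is not on the preference list; base rate stands.
Duty = €727,655.15 × 34% = €247,402.75.
Total = €587.09 + €145,736.40 + €247,402.75 = €393,726.24.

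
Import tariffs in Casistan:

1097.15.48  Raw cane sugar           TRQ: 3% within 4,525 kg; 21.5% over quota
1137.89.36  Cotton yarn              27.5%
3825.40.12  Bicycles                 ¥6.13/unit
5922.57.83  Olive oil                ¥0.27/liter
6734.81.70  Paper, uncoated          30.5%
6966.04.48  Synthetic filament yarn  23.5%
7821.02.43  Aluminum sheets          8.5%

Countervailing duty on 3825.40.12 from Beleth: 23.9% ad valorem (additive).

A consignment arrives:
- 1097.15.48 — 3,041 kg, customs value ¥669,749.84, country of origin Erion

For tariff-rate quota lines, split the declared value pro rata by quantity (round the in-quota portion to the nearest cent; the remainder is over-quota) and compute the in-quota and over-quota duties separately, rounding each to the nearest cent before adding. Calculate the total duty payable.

¥20,092.50

Line 1 (1097.15.48, Erion, 3,041 kg, ¥669,749.84):
Code 1097.15.48 is under a tariff-rate quota (threshold 4,525 kg). Quantity 3,041 kg is within the quota, so the in-quota rate 3% applies to the full value.
Duty = ¥669,749.84 × 3% = ¥20,092.50.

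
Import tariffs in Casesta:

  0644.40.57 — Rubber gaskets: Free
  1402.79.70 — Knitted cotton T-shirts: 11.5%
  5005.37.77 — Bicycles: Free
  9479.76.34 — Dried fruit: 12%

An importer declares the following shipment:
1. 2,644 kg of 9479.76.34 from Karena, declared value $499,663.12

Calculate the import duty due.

Line 1 (9479.76.34, Karena, 2,644 kg, $499,663.12):
Base rate for 9479.76.34 is 12%.
Duty = $499,663.12 × 12% = $59,959.57.

$59,959.57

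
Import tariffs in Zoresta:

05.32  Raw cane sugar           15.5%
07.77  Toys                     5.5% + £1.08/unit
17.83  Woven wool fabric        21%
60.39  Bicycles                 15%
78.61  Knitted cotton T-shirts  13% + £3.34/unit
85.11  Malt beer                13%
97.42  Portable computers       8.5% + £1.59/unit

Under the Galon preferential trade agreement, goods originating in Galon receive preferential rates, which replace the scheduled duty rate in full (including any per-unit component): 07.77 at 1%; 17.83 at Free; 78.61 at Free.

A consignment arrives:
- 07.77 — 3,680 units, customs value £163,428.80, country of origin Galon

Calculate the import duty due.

Line 1 (07.77, Galon, 3,680 units, £163,428.80):
Base rate for 07.77 is 5.5% + £1.08/unit.
Origin Galon qualifies under the Zoresta–Galon agreement and 07.77 is covered: preferential rate 1% applies instead.
Duty = £163,428.80 × 1% = £1,634.29.

£1,634.29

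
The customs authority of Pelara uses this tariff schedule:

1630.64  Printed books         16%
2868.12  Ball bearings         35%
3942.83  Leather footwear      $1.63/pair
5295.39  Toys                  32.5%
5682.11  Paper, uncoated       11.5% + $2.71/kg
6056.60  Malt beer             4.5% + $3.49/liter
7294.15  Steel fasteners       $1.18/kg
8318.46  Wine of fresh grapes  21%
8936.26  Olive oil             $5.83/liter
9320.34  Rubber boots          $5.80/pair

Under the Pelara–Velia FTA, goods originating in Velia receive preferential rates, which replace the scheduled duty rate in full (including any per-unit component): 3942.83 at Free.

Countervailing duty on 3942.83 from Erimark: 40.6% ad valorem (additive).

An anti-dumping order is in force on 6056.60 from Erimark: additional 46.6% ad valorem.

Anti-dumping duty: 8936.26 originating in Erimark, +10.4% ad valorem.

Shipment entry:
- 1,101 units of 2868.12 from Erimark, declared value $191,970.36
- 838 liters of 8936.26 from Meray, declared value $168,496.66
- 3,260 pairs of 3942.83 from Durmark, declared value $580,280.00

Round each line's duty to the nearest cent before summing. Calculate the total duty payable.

Line 1 (2868.12, Erimark, 1,101 units, $191,970.36):
Base rate for 2868.12 is 35%.
Duty = $191,970.36 × 35% = $67,189.63.
Line 2 (8936.26, Meray, 838 liters, $168,496.66):
Base rate for 8936.26 is $5.83/liter.
The additional-duty order on 8936.26 targets Erimark, not Meray; it does not apply.
Duty = 838 × $5.83 = $4,885.54.
Line 3 (3942.83, Durmark, 3,260 pairs, $580,280.00):
Base rate for 3942.83 is $1.63/pair.
3942.83 has an FTA preferential rate, but origin Durmark is not Velia; base rate stands.
The additional-duty order on 3942.83 targets Erimark, not Durmark; it does not apply.
Duty = 3,260 × $1.63 = $5,313.80.
Total = $67,189.63 + $4,885.54 + $5,313.80 = $77,388.97.

$77,388.97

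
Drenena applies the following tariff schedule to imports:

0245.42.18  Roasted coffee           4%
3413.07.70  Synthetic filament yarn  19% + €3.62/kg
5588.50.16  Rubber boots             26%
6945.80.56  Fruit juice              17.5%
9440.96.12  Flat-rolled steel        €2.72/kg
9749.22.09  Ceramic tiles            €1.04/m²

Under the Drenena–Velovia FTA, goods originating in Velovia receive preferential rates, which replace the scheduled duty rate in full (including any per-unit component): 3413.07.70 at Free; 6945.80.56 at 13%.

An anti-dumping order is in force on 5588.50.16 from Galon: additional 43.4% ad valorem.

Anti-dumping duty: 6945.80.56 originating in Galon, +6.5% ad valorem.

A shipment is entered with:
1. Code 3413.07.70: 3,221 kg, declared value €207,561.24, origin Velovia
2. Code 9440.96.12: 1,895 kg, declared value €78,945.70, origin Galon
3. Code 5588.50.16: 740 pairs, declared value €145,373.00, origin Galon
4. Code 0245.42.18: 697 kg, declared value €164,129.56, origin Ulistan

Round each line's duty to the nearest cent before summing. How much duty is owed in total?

€112,608.44

Line 1 (3413.07.70, Velovia, 3,221 kg, €207,561.24):
Base rate for 3413.07.70 is 19% + €3.62/kg.
Origin Velovia qualifies under the Drenena–Velovia agreement and 3413.07.70 is covered: preferential rate Free applies instead.
Duty = €207,561.24 × 0% = €0.00.
Line 2 (9440.96.12, Galon, 1,895 kg, €78,945.70):
Base rate for 9440.96.12 is €2.72/kg.
Duty = 1,895 × €2.72 = €5,154.40.
Line 3 (5588.50.16, Galon, 740 pairs, €145,373.00):
Base rate for 5588.50.16 is 26%.
Additional duty on 5588.50.16 from Galon: +43.4%. Applied ad valorem rate: 26% + 43.4% = 69.4%.
Duty = €145,373.00 × 69.4% = €100,888.86.
Line 4 (0245.42.18, Ulistan, 697 kg, €164,129.56):
Base rate for 0245.42.18 is 4%.
Duty = €164,129.56 × 4% = €6,565.18.
Total = €0.00 + €5,154.40 + €100,888.86 + €6,565.18 = €112,608.44.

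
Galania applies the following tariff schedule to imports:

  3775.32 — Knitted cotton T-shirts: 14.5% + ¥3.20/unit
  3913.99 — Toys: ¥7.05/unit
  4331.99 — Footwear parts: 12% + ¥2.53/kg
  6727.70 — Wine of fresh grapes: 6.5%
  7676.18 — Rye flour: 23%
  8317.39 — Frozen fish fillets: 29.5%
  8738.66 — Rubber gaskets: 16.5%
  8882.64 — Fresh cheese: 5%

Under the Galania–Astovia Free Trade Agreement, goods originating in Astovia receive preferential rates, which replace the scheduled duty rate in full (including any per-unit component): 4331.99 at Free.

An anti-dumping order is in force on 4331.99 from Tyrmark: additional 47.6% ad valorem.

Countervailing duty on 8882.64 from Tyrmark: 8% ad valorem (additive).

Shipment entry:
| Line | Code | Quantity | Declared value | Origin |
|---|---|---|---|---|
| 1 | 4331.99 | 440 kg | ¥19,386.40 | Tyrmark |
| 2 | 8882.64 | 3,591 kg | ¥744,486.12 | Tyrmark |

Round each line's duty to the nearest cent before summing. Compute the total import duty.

Line 1 (4331.99, Tyrmark, 440 kg, ¥19,386.40):
Base rate for 4331.99 is 12% + ¥2.53/kg.
4331.99 has an FTA preferential rate, but origin Tyrmark is not Astovia; base rate stands.
Additional duty on 4331.99 from Tyrmark: +47.6%. Applied ad valorem rate: 12% + 47.6% = 59.6%.
Duty = ¥19,386.40 × 59.6% + 440 × ¥2.53 = ¥12,667.49.
Line 2 (8882.64, Tyrmark, 3,591 kg, ¥744,486.12):
Base rate for 8882.64 is 5%.
Additional duty on 8882.64 from Tyrmark: +8%. Applied ad valorem rate: 5% + 8% = 13%.
Duty = ¥744,486.12 × 13% = ¥96,783.20.
Total = ¥12,667.49 + ¥96,783.20 = ¥109,450.69.

¥109,450.69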